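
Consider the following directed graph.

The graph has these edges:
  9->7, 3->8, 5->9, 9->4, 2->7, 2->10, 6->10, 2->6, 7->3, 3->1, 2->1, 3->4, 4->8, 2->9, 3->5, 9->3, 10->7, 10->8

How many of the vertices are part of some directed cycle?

4

A vertex is on a directed cycle iff it belongs to a strongly connected component of size ≥ 2 (or has a self-loop).
The vertices on cycles are {3, 5, 7, 9} — 4 in total.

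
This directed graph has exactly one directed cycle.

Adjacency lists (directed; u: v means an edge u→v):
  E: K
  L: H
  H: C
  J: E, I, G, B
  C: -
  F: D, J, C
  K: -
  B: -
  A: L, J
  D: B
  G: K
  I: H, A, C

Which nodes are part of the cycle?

A, I, J

DFS with gray/black marking from J:
J gray
  E gray
    K gray
    K black
  E black
  I gray
    H gray
      C gray
      C black
    H black
    A gray
      L gray
        L→H: H black — skip
      L black
      A→J: J is gray → back edge
Back edge closes the cycle J → I → A → J; its vertices are {A, I, J}.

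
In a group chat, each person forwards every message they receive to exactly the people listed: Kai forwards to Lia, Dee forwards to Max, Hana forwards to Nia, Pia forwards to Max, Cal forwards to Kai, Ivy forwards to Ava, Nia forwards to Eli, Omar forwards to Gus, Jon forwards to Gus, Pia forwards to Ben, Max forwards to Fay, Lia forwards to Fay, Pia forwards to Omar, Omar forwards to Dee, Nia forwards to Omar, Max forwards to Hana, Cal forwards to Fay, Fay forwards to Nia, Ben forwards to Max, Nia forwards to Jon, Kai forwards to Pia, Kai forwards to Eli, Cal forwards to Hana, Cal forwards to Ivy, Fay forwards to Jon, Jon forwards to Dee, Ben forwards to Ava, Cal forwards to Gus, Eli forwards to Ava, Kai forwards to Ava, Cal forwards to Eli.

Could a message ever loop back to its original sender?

DFS with white/gray/black marking, starting from Omar:
Omar gray
  Gus gray
  Gus black
  Dee gray
    Max gray
      Hana gray
        Nia gray
          Nia→Omar: Omar is gray → back edge
Back edge found, so a cycle exists: Omar → Dee → Max → Hana → Nia → Omar.

Yes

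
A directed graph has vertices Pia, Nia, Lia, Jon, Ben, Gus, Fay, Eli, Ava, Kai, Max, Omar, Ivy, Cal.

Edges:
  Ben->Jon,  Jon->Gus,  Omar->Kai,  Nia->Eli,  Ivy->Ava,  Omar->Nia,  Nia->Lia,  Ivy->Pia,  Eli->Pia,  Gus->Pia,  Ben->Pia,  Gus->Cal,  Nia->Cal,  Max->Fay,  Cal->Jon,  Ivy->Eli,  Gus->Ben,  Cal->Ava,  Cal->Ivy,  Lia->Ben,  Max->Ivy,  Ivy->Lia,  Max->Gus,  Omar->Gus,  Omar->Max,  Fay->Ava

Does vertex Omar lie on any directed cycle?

Omar lies on a cycle iff there is a path from Omar back to itself.
Exploring from Omar, it never reaches itself; equivalently, its strongly connected component is a singleton.

No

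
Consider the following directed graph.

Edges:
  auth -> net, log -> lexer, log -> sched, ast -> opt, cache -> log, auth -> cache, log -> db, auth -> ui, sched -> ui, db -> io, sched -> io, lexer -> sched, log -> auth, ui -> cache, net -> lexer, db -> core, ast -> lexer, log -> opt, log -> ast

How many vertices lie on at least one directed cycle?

A vertex is on a directed cycle iff it belongs to a strongly connected component of size ≥ 2 (or has a self-loop).
The vertices on cycles are {ui, ast, log, net, auth, cache, lexer, sched} — 8 in total.

8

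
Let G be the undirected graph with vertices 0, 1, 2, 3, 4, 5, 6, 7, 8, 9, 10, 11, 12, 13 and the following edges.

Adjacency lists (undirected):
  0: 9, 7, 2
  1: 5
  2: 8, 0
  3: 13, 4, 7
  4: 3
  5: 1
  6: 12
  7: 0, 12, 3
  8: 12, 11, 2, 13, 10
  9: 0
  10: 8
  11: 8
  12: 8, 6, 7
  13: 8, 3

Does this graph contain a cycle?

Yes

DFS, tracking each vertex's parent; an edge to a visited non-parent vertex closes a cycle.
Start from 13:
visit 13 (parent –)
  visit 8 (parent 13)
    visit 12 (parent 8)
      12–8: parent, skip
      visit 6 (parent 12)
        6–12: parent, skip
      visit 7 (parent 12)
        visit 0 (parent 7)
          visit 9 (parent 0)
            9–0: parent, skip
          0–7: parent, skip
          visit 2 (parent 0)
            2–8: 8 visited and ≠ parent → cycle
Cycle: 8 – 12 – 7 – 0 – 2 – 8.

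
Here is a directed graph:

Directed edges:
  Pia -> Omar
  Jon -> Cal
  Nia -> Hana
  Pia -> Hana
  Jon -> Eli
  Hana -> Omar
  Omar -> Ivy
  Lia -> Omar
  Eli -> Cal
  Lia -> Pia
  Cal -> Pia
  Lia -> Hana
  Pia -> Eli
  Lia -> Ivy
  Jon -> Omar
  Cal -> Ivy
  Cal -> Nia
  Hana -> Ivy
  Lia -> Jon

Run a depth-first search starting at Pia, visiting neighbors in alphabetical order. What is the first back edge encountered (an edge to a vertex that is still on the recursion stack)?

Cal→Pia

DFS from Pia (visiting neighbors in alphabetical order); mark gray on enter, black on exit:
Pia gray
  Eli gray
    Cal gray
      Ivy gray
      Ivy black
      Nia gray
        Hana gray
          Hana→Ivy: Ivy black — skip
          Omar gray
            Omar→Ivy: Ivy black — skip
          Omar black
        Hana black
      Nia black
      Cal→Pia: Pia is gray → back edge
First back edge: Cal → Pia.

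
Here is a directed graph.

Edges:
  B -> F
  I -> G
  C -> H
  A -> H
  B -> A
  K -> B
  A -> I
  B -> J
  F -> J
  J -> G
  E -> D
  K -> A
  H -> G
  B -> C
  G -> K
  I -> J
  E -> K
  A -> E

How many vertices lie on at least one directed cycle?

10

A vertex is on a directed cycle iff it belongs to a strongly connected component of size ≥ 2 (or has a self-loop).
The vertices on cycles are {A, B, C, E, F, G, H, I, J, K} — 10 in total.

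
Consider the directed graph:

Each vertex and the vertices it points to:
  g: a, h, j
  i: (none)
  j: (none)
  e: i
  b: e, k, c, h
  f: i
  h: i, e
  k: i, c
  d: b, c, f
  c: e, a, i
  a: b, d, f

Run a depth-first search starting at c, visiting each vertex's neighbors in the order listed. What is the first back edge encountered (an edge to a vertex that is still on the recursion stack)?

DFS from c (visiting each vertex's neighbors in the order listed); mark gray on enter, black on exit:
c gray
  e gray
    i gray
    i black
  e black
  a gray
    b gray
      b→e: e black — skip
      k gray
        k→i: i black — skip
        k→c: c is gray → back edge
First back edge: k → c.

k->c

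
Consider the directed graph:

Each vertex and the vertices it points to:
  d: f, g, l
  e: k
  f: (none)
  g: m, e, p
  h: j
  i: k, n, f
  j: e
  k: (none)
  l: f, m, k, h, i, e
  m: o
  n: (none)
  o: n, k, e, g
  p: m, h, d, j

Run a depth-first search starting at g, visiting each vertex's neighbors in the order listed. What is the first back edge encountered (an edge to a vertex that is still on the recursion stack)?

o→g

DFS from g (visiting each vertex's neighbors in the order listed); mark gray on enter, black on exit:
g gray
  m gray
    o gray
      n gray
      n black
      k gray
      k black
      e gray
        e→k: k black — skip
      e black
      o→g: g is gray → back edge
First back edge: o → g.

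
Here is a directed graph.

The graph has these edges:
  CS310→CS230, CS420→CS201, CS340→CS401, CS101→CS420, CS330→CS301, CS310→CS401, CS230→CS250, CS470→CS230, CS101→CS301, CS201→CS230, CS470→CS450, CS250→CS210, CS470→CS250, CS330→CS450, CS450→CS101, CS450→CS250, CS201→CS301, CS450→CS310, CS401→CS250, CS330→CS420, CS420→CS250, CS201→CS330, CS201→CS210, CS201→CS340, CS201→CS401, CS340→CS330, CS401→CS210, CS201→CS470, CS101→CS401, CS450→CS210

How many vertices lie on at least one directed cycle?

7

A vertex is on a directed cycle iff it belongs to a strongly connected component of size ≥ 2 (or has a self-loop).
The vertices on cycles are {CS101, CS201, CS330, CS340, CS420, CS450, CS470} — 7 in total.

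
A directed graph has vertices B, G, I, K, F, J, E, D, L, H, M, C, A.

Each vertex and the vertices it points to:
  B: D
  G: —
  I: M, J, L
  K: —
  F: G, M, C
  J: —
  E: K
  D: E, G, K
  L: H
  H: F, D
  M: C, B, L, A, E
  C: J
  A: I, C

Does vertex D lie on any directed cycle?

No

D lies on a cycle iff there is a path from D back to itself.
Exploring from D, it never reaches itself; equivalently, its strongly connected component is a singleton.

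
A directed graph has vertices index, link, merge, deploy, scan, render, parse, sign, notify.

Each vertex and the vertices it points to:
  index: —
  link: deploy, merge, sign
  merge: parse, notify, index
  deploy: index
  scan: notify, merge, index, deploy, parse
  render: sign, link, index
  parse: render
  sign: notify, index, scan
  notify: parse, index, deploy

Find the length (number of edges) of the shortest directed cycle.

4

For each vertex v, BFS finds the shortest path from v back to v.
The shortest such closed walk is render → sign → notify → parse → render, length 4.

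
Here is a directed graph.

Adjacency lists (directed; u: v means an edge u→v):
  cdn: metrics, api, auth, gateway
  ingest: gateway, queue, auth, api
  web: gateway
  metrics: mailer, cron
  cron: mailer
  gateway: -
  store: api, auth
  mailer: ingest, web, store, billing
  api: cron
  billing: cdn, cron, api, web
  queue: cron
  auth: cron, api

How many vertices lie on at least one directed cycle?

10

A vertex is on a directed cycle iff it belongs to a strongly connected component of size ≥ 2 (or has a self-loop).
The vertices on cycles are {api, cdn, auth, cron, queue, store, ingest, mailer, billing, metrics} — 10 in total.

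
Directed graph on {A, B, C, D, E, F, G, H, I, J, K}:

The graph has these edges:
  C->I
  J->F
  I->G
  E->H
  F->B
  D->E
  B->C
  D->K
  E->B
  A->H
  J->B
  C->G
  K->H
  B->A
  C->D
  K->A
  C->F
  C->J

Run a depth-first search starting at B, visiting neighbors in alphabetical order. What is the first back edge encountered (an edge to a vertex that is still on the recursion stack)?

E→B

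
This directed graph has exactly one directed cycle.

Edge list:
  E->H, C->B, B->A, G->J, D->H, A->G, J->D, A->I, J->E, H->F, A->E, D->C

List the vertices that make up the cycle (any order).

A, B, C, D, G, J

DFS with gray/black marking from C:
C gray
  B gray
    A gray
      G gray
        J gray
          D gray
            H gray
              F gray
              F black
            H black
            D→C: C is gray → back edge
Back edge closes the cycle C → B → A → G → J → D → C; its vertices are {A, B, C, D, G, J}.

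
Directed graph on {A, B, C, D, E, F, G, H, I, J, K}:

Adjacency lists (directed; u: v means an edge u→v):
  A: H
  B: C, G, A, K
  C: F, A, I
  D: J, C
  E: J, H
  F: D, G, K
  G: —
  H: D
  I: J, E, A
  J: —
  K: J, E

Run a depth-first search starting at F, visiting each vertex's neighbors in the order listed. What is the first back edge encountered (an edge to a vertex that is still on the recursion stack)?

C→F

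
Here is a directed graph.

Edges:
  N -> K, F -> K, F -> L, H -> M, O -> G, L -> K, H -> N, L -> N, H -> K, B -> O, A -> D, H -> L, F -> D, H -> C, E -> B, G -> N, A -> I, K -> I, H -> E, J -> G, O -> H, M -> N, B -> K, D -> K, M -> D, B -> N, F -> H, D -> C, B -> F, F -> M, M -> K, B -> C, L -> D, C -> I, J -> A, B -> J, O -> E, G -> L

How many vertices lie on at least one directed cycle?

5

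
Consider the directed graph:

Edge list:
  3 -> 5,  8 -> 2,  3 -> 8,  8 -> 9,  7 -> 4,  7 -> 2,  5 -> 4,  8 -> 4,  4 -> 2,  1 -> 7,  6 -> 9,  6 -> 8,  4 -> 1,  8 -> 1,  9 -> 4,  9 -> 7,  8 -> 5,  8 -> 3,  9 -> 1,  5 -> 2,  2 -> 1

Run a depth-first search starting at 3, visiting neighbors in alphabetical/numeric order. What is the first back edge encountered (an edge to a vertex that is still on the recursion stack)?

7→2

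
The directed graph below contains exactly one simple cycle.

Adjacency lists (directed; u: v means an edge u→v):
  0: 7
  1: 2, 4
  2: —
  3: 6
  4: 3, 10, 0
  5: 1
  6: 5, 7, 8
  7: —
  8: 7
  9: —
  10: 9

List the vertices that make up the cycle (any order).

DFS with gray/black marking from 4:
4 gray
  3 gray
    6 gray
      5 gray
        1 gray
          2 gray
          2 black
          1→4: 4 is gray → back edge
Back edge closes the cycle 4 → 3 → 6 → 5 → 1 → 4; its vertices are {1, 3, 4, 5, 6}.

1, 3, 4, 5, 6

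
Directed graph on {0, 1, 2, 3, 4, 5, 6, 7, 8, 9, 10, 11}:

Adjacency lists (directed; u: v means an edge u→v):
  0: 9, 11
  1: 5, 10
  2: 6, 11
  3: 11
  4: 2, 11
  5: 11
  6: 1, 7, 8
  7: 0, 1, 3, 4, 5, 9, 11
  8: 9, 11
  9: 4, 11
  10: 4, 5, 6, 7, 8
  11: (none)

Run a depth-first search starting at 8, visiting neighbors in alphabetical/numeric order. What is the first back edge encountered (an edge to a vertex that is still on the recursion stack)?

DFS from 8 (visiting neighbors in alphabetical/numeric order); mark gray on enter, black on exit:
8 gray
  9 gray
    4 gray
      2 gray
        6 gray
          1 gray
            5 gray
              11 gray
              11 black
            5 black
            10 gray
              10→4: 4 is gray → back edge
First back edge: 10 → 4.

10→4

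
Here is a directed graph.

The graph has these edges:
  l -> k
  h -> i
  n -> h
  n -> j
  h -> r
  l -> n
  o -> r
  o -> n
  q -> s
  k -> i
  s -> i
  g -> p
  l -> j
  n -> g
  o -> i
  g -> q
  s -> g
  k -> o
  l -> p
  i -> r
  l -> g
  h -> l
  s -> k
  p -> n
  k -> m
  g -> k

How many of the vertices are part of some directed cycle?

A vertex is on a directed cycle iff it belongs to a strongly connected component of size ≥ 2 (or has a self-loop).
The vertices on cycles are {g, h, k, l, n, o, p, q, s} — 9 in total.

9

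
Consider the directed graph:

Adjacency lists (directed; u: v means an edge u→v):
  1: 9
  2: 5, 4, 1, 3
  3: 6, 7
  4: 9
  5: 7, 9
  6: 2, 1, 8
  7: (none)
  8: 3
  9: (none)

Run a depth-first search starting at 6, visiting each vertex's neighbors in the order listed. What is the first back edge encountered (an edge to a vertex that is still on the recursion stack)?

3->6

DFS from 6 (visiting each vertex's neighbors in the order listed); mark gray on enter, black on exit:
6 gray
  2 gray
    5 gray
      7 gray
      7 black
      9 gray
      9 black
    5 black
    4 gray
      4→9: 9 black — skip
    4 black
    1 gray
      1→9: 9 black — skip
    1 black
    3 gray
      3→6: 6 is gray → back edge
First back edge: 3 → 6.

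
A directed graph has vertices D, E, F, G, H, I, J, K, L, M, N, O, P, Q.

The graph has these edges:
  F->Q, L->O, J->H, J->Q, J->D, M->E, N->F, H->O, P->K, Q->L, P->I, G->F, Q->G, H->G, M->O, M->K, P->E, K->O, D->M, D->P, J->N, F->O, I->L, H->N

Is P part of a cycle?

P lies on a cycle iff there is a path from P back to itself.
Exploring from P, it never reaches itself; equivalently, its strongly connected component is a singleton.

No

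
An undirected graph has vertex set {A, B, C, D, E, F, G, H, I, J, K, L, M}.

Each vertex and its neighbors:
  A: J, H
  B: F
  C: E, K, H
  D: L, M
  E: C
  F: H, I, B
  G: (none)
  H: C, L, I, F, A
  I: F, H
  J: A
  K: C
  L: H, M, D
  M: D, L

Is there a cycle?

Yes

DFS, tracking each vertex's parent; an edge to a visited non-parent vertex closes a cycle.
Start from A:
visit A (parent –)
  visit J (parent A)
    J–A: parent, skip
  visit H (parent A)
    visit C (parent H)
      visit E (parent C)
        E–C: parent, skip
      visit K (parent C)
        K–C: parent, skip
      C–H: parent, skip
    visit L (parent H)
      L–H: parent, skip
      visit M (parent L)
        visit D (parent M)
          D–L: L visited and ≠ parent → cycle
Cycle: L – M – D – L.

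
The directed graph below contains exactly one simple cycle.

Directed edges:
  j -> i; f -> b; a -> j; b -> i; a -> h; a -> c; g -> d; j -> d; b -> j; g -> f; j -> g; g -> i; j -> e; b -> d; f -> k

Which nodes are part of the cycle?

DFS with gray/black marking from j:
j gray
  g gray
    i gray
    i black
    d gray
    d black
    f gray
      k gray
      k black
      b gray
        b→i: i black — skip
        b→j: j is gray → back edge
Back edge closes the cycle j → g → f → b → j; its vertices are {b, f, g, j}.

b, f, g, j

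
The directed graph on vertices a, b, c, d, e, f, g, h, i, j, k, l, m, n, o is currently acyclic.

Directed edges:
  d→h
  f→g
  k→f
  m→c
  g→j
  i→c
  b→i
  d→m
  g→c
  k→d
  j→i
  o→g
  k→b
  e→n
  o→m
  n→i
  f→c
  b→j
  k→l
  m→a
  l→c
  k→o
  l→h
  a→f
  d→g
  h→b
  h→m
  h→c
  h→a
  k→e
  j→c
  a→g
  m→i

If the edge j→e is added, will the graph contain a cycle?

No

Adding j→e creates a cycle iff e can already reach j.
Explore from e: no path reaches j. The graph stays acyclic.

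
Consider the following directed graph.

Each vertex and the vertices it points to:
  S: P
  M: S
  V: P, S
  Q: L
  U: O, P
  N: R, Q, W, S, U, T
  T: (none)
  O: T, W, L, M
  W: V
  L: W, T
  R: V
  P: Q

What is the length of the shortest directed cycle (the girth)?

For each vertex v, BFS finds the shortest path from v back to v.
The shortest such closed walk is Q → L → W → V → P → Q, length 5.

5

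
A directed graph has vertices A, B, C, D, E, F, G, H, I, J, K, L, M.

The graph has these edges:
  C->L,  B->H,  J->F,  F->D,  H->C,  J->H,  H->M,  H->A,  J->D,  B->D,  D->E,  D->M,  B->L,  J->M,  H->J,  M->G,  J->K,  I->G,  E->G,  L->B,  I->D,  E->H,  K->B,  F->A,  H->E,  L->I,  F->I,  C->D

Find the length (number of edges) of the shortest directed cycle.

2

For each vertex v, BFS finds the shortest path from v back to v.
The shortest such closed walk is J → H → J, length 2.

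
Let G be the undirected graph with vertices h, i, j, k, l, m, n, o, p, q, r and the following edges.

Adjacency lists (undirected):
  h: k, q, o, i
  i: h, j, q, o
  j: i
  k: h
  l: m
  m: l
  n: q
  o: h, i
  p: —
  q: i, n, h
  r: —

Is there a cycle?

Yes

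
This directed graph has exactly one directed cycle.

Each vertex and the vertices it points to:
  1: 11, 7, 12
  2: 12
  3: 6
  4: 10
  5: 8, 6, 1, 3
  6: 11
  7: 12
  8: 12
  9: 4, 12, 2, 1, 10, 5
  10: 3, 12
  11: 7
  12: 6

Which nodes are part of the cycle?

6, 7, 11, 12

DFS with gray/black marking from 7:
7 gray
  12 gray
    6 gray
      11 gray
        11→7: 7 is gray → back edge
Back edge closes the cycle 7 → 12 → 6 → 11 → 7; its vertices are {6, 7, 11, 12}.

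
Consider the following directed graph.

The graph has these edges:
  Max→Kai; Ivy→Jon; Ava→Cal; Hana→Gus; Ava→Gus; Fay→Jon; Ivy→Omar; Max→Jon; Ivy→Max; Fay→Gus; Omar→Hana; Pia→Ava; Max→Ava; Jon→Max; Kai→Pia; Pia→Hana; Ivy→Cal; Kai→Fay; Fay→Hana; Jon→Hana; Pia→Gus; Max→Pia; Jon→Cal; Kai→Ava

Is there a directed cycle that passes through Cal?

Cal lies on a cycle iff there is a path from Cal back to itself.
Exploring from Cal, it never reaches itself; equivalently, its strongly connected component is a singleton.

No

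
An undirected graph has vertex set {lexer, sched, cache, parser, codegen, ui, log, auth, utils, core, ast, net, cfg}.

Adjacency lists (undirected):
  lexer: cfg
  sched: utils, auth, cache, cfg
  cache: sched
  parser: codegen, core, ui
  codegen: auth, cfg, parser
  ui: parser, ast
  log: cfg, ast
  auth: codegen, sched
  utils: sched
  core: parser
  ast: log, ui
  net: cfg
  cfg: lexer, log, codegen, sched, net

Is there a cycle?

Yes

DFS, tracking each vertex's parent; an edge to a visited non-parent vertex closes a cycle.
Start from ui:
visit ui (parent –)
  visit parser (parent ui)
    visit codegen (parent parser)
      visit auth (parent codegen)
        auth–codegen: parent, skip
        visit sched (parent auth)
          visit utils (parent sched)
            utils–sched: parent, skip
          sched–auth: parent, skip
          visit cache (parent sched)
            cache–sched: parent, skip
          visit cfg (parent sched)
            visit lexer (parent cfg)
              lexer–cfg: parent, skip
            visit log (parent cfg)
              log–cfg: parent, skip
              visit ast (parent log)
                ast–log: parent, skip
                ast–ui: ui visited and ≠ parent → cycle
Cycle: ui – parser – codegen – auth – sched – cfg – log – ast – ui.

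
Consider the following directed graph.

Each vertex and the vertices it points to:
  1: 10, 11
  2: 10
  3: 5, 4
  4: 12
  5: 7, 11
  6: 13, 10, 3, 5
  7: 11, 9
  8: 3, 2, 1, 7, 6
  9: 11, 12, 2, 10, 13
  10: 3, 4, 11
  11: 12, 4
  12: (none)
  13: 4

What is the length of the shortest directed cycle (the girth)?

5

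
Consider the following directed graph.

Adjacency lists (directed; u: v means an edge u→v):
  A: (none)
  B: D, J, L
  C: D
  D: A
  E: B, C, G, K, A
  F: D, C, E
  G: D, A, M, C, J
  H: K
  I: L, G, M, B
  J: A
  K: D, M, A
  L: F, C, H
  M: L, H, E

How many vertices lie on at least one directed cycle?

A vertex is on a directed cycle iff it belongs to a strongly connected component of size ≥ 2 (or has a self-loop).
The vertices on cycles are {B, E, F, G, H, K, L, M} — 8 in total.

8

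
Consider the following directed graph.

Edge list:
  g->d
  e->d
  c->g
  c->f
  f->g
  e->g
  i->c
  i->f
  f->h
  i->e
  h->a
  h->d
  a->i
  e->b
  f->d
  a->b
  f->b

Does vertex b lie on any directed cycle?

b lies on a cycle iff there is a path from b back to itself.
Exploring from b, it never reaches itself; equivalently, its strongly connected component is a singleton.

No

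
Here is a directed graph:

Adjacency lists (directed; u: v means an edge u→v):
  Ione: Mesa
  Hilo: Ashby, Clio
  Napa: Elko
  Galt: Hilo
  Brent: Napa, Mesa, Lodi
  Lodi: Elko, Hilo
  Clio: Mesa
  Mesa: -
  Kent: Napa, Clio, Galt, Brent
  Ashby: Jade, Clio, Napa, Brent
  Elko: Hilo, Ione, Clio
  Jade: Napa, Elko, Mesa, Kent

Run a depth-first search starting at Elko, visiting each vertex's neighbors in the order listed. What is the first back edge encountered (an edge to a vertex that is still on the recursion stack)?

Napa→Elko

DFS from Elko (visiting each vertex's neighbors in the order listed); mark gray on enter, black on exit:
Elko gray
  Hilo gray
    Ashby gray
      Jade gray
        Napa gray
          Napa→Elko: Elko is gray → back edge
First back edge: Napa → Elko.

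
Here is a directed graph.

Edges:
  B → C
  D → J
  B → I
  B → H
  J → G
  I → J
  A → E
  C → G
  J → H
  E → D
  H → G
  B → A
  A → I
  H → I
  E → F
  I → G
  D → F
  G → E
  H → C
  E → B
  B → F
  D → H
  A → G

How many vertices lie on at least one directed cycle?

9

A vertex is on a directed cycle iff it belongs to a strongly connected component of size ≥ 2 (or has a self-loop).
The vertices on cycles are {A, B, C, D, E, G, H, I, J} — 9 in total.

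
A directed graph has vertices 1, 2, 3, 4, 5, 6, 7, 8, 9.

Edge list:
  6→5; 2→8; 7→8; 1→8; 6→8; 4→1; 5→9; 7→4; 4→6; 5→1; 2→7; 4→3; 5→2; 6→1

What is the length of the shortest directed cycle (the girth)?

5

For each vertex v, BFS finds the shortest path from v back to v.
The shortest such closed walk is 4 → 6 → 5 → 2 → 7 → 4, length 5.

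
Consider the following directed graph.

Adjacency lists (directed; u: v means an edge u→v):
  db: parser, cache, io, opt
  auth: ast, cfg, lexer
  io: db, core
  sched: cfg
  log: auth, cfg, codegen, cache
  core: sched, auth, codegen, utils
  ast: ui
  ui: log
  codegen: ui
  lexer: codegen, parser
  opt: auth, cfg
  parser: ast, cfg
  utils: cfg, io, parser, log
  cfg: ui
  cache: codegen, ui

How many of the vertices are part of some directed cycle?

A vertex is on a directed cycle iff it belongs to a strongly connected component of size ≥ 2 (or has a self-loop).
The vertices on cycles are {db, io, ui, ast, cfg, log, auth, core, cache, lexer, utils, parser, codegen} — 13 in total.

13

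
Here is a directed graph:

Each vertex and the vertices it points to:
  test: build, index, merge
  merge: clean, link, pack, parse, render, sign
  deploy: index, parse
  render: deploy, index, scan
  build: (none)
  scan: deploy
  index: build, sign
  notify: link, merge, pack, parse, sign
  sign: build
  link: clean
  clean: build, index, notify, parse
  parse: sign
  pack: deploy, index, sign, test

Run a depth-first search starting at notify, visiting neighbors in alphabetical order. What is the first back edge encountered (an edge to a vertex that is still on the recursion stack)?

DFS from notify (visiting neighbors in alphabetical order); mark gray on enter, black on exit:
notify gray
  link gray
    clean gray
      build gray
      build black
      index gray
        index→build: build black — skip
        sign gray
          sign→build: build black — skip
        sign black
      index black
      clean→notify: notify is gray → back edge
First back edge: clean → notify.

clean→notify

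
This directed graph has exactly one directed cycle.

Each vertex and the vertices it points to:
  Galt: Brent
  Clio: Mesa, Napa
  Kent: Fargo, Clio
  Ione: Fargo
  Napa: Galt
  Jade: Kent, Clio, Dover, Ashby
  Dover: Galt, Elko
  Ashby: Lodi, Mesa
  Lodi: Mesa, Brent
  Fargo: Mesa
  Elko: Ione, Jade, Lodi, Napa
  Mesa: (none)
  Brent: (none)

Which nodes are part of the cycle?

DFS with gray/black marking from Jade:
Jade gray
  Kent gray
    Fargo gray
      Mesa gray
      Mesa black
    Fargo black
    Clio gray
      Clio→Mesa: Mesa black — skip
      Napa gray
        Galt gray
          Brent gray
          Brent black
        Galt black
      Napa black
    Clio black
  Kent black
  Jade→Clio: Clio black — skip
  Dover gray
    Dover→Galt: Galt black — skip
    Elko gray
      Ione gray
        Ione→Fargo: Fargo black — skip
      Ione black
      Elko→Jade: Jade is gray → back edge
Back edge closes the cycle Jade → Dover → Elko → Jade; its vertices are {Elko, Jade, Dover}.

Elko, Jade, Dover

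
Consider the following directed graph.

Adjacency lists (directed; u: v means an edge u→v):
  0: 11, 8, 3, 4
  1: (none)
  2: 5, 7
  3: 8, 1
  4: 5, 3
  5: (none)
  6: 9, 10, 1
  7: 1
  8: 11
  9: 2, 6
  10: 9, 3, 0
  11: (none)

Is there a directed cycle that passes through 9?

Yes

9 is on a cycle iff 9 can reach itself via ≥1 edge.
9 → 6 → 9 — yes.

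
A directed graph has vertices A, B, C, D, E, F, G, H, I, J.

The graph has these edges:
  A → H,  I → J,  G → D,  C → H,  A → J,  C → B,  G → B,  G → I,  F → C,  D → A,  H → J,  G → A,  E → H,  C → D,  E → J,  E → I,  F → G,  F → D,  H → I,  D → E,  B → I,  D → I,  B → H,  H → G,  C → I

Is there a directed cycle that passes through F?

No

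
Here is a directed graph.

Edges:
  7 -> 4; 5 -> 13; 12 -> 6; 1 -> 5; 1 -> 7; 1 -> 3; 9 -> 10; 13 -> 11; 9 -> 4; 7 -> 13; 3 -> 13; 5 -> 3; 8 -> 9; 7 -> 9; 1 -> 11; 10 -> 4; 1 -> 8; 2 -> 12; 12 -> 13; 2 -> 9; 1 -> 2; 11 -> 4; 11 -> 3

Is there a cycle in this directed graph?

Yes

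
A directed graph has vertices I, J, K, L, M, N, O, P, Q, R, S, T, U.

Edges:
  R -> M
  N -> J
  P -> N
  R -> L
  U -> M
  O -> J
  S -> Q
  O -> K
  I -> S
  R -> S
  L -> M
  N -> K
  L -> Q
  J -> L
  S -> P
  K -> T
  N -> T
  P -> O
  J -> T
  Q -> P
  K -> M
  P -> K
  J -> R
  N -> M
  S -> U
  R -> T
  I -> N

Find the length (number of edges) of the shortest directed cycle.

5

For each vertex v, BFS finds the shortest path from v back to v.
The shortest such closed walk is S → P → O → J → R → S, length 5.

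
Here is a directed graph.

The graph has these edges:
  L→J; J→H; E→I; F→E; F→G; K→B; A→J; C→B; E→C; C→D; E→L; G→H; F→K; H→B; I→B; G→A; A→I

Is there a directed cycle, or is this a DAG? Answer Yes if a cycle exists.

DFS with white/gray/black marking, starting from J:
J gray
  H gray
    B gray
    B black
  H black
J black
I gray
  I→B: B black — skip
I black
A gray
  A→J: J black — skip
  A→I: I black — skip
A black
D gray
D black
C gray
  C→B: B black — skip
  C→D: D black — skip
C black
G gray
  G→H: H black — skip
  G→A: A black — skip
G black
L gray
  L→J: J black — skip
L black
K gray
  K→B: B black — skip
K black
E gray
  E→I: I black — skip
  E→C: C black — skip
  E→L: L black — skip
E black
F gray
  F→E: E black — skip
  F→K: K black — skip
  F→G: G black — skip
F black
Every edge goes to a white or black vertex — no back edge, so the graph is acyclic.

No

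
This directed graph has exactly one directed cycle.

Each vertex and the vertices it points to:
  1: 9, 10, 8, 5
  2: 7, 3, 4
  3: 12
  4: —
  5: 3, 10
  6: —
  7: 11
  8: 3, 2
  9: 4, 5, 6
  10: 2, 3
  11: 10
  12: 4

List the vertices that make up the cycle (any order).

2, 7, 10, 11

DFS with gray/black marking from 10:
10 gray
  2 gray
    7 gray
      11 gray
        11→10: 10 is gray → back edge
Back edge closes the cycle 10 → 2 → 7 → 11 → 10; its vertices are {2, 7, 10, 11}.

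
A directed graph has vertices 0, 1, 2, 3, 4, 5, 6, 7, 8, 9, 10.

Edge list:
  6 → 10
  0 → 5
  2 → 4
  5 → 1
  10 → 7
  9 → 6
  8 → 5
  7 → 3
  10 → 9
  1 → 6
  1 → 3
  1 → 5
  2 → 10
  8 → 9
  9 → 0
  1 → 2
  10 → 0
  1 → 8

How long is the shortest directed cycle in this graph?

2

For each vertex v, BFS finds the shortest path from v back to v.
The shortest such closed walk is 1 → 5 → 1, length 2.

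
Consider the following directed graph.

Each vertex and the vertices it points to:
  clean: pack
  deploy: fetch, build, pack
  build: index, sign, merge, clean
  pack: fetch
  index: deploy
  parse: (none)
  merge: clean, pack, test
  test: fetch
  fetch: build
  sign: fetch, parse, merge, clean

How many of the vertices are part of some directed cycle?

9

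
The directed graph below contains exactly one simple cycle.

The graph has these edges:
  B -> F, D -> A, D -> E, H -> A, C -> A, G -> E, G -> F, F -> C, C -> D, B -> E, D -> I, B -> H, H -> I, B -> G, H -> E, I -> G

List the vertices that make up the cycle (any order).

C, D, F, G, I

DFS with gray/black marking from G:
G gray
  F gray
    C gray
      A gray
      A black
      D gray
        I gray
          I→G: G is gray → back edge
Back edge closes the cycle G → F → C → D → I → G; its vertices are {C, D, F, G, I}.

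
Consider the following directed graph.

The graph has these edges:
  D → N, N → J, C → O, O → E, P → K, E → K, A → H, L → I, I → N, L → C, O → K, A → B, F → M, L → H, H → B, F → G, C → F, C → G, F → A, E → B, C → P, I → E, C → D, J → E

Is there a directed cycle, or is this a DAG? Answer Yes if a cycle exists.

No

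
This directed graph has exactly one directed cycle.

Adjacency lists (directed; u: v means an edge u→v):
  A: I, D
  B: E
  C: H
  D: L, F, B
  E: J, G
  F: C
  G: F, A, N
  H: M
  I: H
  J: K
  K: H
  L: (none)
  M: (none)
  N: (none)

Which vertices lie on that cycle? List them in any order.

A, B, D, E, G

DFS with gray/black marking from E:
E gray
  J gray
    K gray
      H gray
        M gray
        M black
      H black
    K black
  J black
  G gray
    F gray
      C gray
        C→H: H black — skip
      C black
    F black
    A gray
      I gray
        I→H: H black — skip
      I black
      D gray
        L gray
        L black
        D→F: F black — skip
        B gray
          B→E: E is gray → back edge
Back edge closes the cycle E → G → A → D → B → E; its vertices are {A, B, D, E, G}.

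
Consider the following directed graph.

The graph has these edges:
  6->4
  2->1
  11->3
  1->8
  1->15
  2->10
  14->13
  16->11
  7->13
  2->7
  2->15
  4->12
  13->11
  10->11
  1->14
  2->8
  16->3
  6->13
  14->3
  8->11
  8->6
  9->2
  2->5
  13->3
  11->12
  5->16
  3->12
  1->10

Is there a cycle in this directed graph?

DFS with white/gray/black marking, starting from 13:
13 gray
  11 gray
    3 gray
      12 gray
      12 black
    3 black
    11→12: 12 black — skip
  11 black
  13→3: 3 black — skip
13 black
1 gray
  14 gray
    14→3: 3 black — skip
    14→13: 13 black — skip
  14 black
  10 gray
    10→11: 11 black — skip
  10 black
  15 gray
  15 black
  8 gray
    6 gray
      6→13: 13 black — skip
      4 gray
        4→12: 12 black — skip
      4 black
    6 black
    8→11: 11 black — skip
  8 black
1 black
2 gray
  2→15: 15 black — skip
  2→1: 1 black — skip
  5 gray
    16 gray
      16→11: 11 black — skip
      16→3: 3 black — skip
    16 black
  5 black
  2→10: 10 black — skip
  2→8: 8 black — skip
  7 gray
    7→13: 13 black — skip
  7 black
2 black
9 gray
  9→2: 2 black — skip
9 black
Every edge goes to a white or black vertex — no back edge, so the graph is acyclic.

No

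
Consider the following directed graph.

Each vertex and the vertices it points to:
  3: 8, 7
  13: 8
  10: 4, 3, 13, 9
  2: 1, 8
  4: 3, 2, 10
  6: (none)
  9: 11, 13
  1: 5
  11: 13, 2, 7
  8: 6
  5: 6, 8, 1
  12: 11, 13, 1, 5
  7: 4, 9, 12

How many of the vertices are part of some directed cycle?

9

A vertex is on a directed cycle iff it belongs to a strongly connected component of size ≥ 2 (or has a self-loop).
The vertices on cycles are {1, 3, 4, 5, 7, 9, 10, 11, 12} — 9 in total.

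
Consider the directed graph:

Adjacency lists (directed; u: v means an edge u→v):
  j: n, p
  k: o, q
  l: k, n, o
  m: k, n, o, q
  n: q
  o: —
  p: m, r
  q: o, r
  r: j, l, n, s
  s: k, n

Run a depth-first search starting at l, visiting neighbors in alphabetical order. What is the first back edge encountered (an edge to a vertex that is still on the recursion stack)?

n->q

DFS from l (visiting neighbors in alphabetical order); mark gray on enter, black on exit:
l gray
  k gray
    o gray
    o black
    q gray
      q→o: o black — skip
      r gray
        j gray
          n gray
            n→q: q is gray → back edge
First back edge: n → q.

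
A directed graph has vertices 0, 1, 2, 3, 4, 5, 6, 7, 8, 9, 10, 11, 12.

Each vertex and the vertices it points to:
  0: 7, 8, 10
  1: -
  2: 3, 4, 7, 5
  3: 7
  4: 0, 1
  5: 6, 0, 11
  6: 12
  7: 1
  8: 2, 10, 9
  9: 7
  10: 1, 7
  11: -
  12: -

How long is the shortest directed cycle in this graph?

4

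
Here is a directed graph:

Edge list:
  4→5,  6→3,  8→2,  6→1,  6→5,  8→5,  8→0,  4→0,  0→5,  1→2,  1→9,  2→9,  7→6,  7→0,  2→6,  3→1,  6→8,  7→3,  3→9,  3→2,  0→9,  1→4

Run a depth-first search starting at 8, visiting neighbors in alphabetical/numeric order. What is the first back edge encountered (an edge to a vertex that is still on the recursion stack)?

1->2

DFS from 8 (visiting neighbors in alphabetical/numeric order); mark gray on enter, black on exit:
8 gray
  0 gray
    5 gray
    5 black
    9 gray
    9 black
  0 black
  2 gray
    6 gray
      1 gray
        1→2: 2 is gray → back edge
First back edge: 1 → 2.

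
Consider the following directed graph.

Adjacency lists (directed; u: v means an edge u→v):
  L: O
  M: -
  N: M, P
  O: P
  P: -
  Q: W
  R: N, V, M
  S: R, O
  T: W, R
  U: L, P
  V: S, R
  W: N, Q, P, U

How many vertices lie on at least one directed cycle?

5

A vertex is on a directed cycle iff it belongs to a strongly connected component of size ≥ 2 (or has a self-loop).
The vertices on cycles are {Q, R, S, V, W} — 5 in total.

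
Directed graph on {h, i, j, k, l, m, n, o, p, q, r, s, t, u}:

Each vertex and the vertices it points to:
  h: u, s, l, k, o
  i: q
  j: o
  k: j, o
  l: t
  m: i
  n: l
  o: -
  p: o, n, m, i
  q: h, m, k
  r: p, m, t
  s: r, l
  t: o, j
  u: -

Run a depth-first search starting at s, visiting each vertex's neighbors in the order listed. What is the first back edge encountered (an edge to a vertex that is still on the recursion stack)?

DFS from s (visiting each vertex's neighbors in the order listed); mark gray on enter, black on exit:
s gray
  r gray
    p gray
      o gray
      o black
      n gray
        l gray
          t gray
            t→o: o black — skip
            j gray
              j→o: o black — skip
            j black
          t black
        l black
      n black
      m gray
        i gray
          q gray
            h gray
              u gray
              u black
              h→s: s is gray → back edge
First back edge: h → s.

h→s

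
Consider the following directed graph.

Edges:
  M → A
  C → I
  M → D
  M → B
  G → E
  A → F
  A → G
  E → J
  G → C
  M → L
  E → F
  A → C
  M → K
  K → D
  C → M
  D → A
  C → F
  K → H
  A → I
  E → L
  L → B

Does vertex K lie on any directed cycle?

K is on a cycle iff K can reach itself via ≥1 edge.
K → D → A → C → M → K — yes.

Yes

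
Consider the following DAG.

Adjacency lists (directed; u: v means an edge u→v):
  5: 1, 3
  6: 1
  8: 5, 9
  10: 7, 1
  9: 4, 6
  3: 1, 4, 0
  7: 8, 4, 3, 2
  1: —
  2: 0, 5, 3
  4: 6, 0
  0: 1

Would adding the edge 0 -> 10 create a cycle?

Yes

Adding 0→10 creates a cycle iff 10 can already reach 0.
Path from 10: 10 → 7 → 2 → 0.
So 10 → … → 0 → 10 is a cycle.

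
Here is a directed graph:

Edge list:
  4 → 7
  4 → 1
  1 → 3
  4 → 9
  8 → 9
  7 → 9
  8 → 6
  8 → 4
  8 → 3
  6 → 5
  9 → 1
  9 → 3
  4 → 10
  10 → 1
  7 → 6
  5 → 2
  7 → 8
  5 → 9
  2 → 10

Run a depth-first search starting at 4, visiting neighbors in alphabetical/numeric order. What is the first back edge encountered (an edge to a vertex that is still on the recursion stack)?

DFS from 4 (visiting neighbors in alphabetical/numeric order); mark gray on enter, black on exit:
4 gray
  1 gray
    3 gray
    3 black
  1 black
  7 gray
    6 gray
      5 gray
        2 gray
          10 gray
            10→1: 1 black — skip
          10 black
        2 black
        9 gray
          9→1: 1 black — skip
          9→3: 3 black — skip
        9 black
      5 black
    6 black
    8 gray
      8→3: 3 black — skip
      8→4: 4 is gray → back edge
First back edge: 8 → 4.

8→4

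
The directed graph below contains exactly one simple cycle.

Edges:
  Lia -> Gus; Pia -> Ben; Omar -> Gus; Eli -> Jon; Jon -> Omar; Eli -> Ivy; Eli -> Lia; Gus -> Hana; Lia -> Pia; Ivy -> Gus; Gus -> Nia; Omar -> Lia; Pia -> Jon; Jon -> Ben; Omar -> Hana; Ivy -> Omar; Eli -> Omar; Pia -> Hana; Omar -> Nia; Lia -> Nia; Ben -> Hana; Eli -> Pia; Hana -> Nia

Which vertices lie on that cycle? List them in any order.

DFS with gray/black marking from Lia:
Lia gray
  Pia gray
    Jon gray
      Omar gray
        Hana gray
          Nia gray
          Nia black
        Hana black
        Gus gray
          Gus→Nia: Nia black — skip
          Gus→Hana: Hana black — skip
        Gus black
        Omar→Nia: Nia black — skip
        Omar→Lia: Lia is gray → back edge
Back edge closes the cycle Lia → Pia → Jon → Omar → Lia; its vertices are {Jon, Lia, Pia, Omar}.

Jon, Lia, Pia, Omar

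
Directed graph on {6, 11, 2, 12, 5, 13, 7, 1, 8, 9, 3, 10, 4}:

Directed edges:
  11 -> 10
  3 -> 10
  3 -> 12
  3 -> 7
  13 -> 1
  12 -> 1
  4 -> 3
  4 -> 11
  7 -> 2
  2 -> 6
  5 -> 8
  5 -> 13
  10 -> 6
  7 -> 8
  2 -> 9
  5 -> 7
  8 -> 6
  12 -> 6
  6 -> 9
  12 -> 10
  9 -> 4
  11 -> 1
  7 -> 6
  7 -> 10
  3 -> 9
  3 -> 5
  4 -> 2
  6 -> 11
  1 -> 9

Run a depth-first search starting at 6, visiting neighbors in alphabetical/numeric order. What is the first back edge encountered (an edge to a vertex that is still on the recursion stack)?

2→6

DFS from 6 (visiting neighbors in alphabetical/numeric order); mark gray on enter, black on exit:
6 gray
  9 gray
    4 gray
      2 gray
        2→6: 6 is gray → back edge
First back edge: 2 → 6.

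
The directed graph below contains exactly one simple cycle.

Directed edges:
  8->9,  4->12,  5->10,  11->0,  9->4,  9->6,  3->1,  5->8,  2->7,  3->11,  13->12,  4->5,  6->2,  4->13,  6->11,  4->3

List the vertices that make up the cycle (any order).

4, 5, 8, 9

DFS with gray/black marking from 9:
9 gray
  4 gray
    3 gray
      11 gray
        0 gray
        0 black
      11 black
      1 gray
      1 black
    3 black
    13 gray
      12 gray
      12 black
    13 black
    5 gray
      10 gray
      10 black
      8 gray
        8→9: 9 is gray → back edge
Back edge closes the cycle 9 → 4 → 5 → 8 → 9; its vertices are {4, 5, 8, 9}.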